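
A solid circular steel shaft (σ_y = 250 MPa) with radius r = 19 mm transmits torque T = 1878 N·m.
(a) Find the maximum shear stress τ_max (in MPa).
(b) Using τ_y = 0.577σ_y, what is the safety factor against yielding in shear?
(a) For a solid circular shaft, τ_max = T·r/J with J = π·r^4/2, i.e. τ_max = 2·T / (π·r^3). Convert r = 19 mm = 0.019 m.
  τ_max = (2 × 1878) / (π × 0.019^3) = 1.743 × 10⁸ Pa = 174.3 MPa
(b) τ_y = 0.577 × 250 = 144.25 MPa
  SF = τ_y/τ_max = 144.25 / 174.3 = 0.8276
Final answer: (a) τ_max = 174.3 MPa, (b) SF = 0.8276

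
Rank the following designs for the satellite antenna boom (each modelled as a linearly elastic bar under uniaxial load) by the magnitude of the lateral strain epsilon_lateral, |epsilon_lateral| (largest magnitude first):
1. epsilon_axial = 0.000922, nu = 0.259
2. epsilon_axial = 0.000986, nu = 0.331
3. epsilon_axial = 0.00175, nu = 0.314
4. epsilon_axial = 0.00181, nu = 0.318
Model: a linearly elastic bar under uniaxial load, so epsilon_lateral = -nu·epsilon_axial (SI units).
  Case 1: epsilon_lateral = -(0.259 × 0.000922) = -0.0002388
  Case 2: epsilon_lateral = -(0.331 × 0.000986) = -0.0003264
  Case 3: epsilon_lateral = -(0.314 × 0.00175) = -0.0005495
  Case 4: epsilon_lateral = -(0.318 × 0.00181) = -0.0005756
Ordering by |epsilon_lateral|: 0.0005756 (case 4) > 0.0005495 (case 3) > 0.0003264 (case 2) > 0.0002388 (case 1)
Final answer: 4, 3, 2, 1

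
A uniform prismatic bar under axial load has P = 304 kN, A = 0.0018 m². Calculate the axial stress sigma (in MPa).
Model: a uniform prismatic bar under axial load, so sigma = P / A.
Convert to SI units:
  P = 304 kN = 304000 N
Substitute:
  sigma = 304000 / 0.0018
  sigma = 1.689 × 10⁸ Pa
Convert: sigma = 1.689 × 10⁸ Pa = 168.9 MPa
Final answer: sigma = 168.9 MPa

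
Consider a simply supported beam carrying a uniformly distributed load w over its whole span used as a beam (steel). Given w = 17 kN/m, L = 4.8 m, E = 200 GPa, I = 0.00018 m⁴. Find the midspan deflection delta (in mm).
Model: a simply supported beam carrying a uniformly distributed load w over its whole span, so delta = (5·w·L^4) / (384·E·I).
Convert to SI units:
  w = 17 kN/m = 17000 N/m
  E = 200 GPa = 2 × 10¹¹ Pa
Substitute:
  delta = (5 × 17000 × 4.8^4) / (384 × (2 × 10¹¹) × 0.00018)
  delta = 0.003264 m
Convert: delta = 0.003264 m = 3.264 mm
Final answer: delta = 3.264 mm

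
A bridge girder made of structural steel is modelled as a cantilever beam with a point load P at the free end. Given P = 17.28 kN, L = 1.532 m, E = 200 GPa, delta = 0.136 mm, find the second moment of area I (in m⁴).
Model: a cantilever beam with a point load P at the free end, so delta = (P·L^3) / (3·E·I).
Solve for I: I = (P·L^3) / (3·delta·E).
Convert to SI units:
  P = 17.28 kN = 17280 N
  E = 200 GPa = 2 × 10¹¹ Pa
  delta = 0.136 mm = 0.000136 m
Substitute:
  I = (17280 × 1.532^3) / (3 × 0.000136 × (2 × 10¹¹))
  I = 0.0007614 m⁴
Final answer: I = 0.0007614 m⁴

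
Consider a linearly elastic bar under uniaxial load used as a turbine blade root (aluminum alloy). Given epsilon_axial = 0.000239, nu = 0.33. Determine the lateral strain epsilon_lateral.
Model: a linearly elastic bar under uniaxial load, so epsilon_lateral = -nu·epsilon_axial.
Substitute:
  epsilon_lateral = -(0.33 × 0.000239)
  epsilon_lateral = -7.887 × 10⁻⁵
Final answer: epsilon_lateral = -7.887 × 10⁻⁵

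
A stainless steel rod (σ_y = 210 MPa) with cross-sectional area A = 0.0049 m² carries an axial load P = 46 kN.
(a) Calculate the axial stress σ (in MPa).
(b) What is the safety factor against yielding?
(a) Axial stress σ = P/A. Convert P = 46 kN = 46000 N.
  σ = 46000 / 0.0049 = 9.388 × 10⁶ Pa = 9.388 MPa
(b) Safety factor SF = σ_y/σ = 210 / 9.388 = 22.37
Final answer: (a) σ = 9.388 MPa, (b) SF = 22.37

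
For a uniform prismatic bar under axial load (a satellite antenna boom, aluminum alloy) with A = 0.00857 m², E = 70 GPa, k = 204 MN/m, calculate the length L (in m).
Model: a uniform prismatic bar under axial load, so k = (A·E) / L.
Solve for L: L = (A·E) / k.
Convert to SI units:
  E = 70 GPa = 7 × 10¹⁰ Pa
  k = 204 MN/m = 2.04 × 10⁸ N/m
Substitute:
  L = (0.00857 × (7 × 10¹⁰)) / (2.04 × 10⁸)
  L = 2.941 m
Final answer: L = 2.941 m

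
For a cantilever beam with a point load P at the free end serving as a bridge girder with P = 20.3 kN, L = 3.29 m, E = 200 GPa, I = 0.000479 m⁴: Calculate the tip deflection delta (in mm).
Model: a cantilever beam with a point load P at the free end, so delta = (P·L^3) / (3·E·I).
Convert to SI units:
  P = 20.3 kN = 20300 N
  E = 200 GPa = 2 × 10¹¹ Pa
Substitute:
  delta = (20300 × 3.29^3) / (3 × (2 × 10¹¹) × 0.000479)
  delta = 0.002515 m
Convert: delta = 0.002515 m = 2.515 mm
Final answer: delta = 2.515 mm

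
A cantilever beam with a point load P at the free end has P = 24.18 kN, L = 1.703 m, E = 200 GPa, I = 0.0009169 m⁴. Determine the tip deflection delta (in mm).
Model: a cantilever beam with a point load P at the free end, so delta = (P·L^3) / (3·E·I).
Convert to SI units:
  P = 24.18 kN = 24180 N
  E = 200 GPa = 2 × 10¹¹ Pa
Substitute:
  delta = (24180 × 1.703^3) / (3 × (2 × 10¹¹) × 0.0009169)
  delta = 0.0002171 m
Convert: delta = 0.0002171 m = 0.2171 mm
Final answer: delta = 0.2171 mm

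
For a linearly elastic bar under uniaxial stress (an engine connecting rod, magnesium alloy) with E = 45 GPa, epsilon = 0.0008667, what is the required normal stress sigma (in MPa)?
Model: a linearly elastic bar under uniaxial stress, so epsilon = sigma / E.
Solve for sigma: sigma = epsilon·E.
Convert to SI units:
  E = 45 GPa = 4.5 × 10¹⁰ Pa
Substitute:
  sigma = 0.0008667 × (4.5 × 10¹⁰)
  sigma = 3.9 × 10⁷ Pa
Convert: sigma = 3.9 × 10⁷ Pa = 39 MPa
Final answer: sigma = 39 MPa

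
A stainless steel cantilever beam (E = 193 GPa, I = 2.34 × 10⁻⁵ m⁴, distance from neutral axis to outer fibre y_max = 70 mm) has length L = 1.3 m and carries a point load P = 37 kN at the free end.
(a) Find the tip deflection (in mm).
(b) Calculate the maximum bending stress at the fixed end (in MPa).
(a) Tip deflection of a cantilever with an end point load: δ = P·L^3 / (3·E·I). Convert P = 37 kN = 37000 N, E = 193 GPa = 1.93 × 10¹¹ Pa.
  δ = (37000 × 1.3^3) / (3 × (1.93 × 10¹¹) × (2.34 × 10⁻⁵)) = 0.006 m = 6 mm
(b) Maximum bending moment at the fixed end: M = P·L = 37000 × 1.3 = 48100 N·m. Convert y_max = 70 mm = 0.07 m.
  σ = M·y_max / I = (48100 × 0.07) / (2.34 × 10⁻⁵) = 1.439 × 10⁸ Pa = 143.9 MPa
Final answer: (a) δ = 6 mm, (b) σ = 143.9 MPa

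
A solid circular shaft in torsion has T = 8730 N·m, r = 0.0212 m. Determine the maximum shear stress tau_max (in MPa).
Model: a solid circular shaft in torsion, so tau_max = (2·T) / (π·r^3).
Substitute:
  tau_max = (2 × 8730) / (π × 0.0212^3)
  tau_max = 5.833 × 10⁸ Pa
Convert: tau_max = 5.833 × 10⁸ Pa = 583.3 MPa
Final answer: tau_max = 583.3 MPa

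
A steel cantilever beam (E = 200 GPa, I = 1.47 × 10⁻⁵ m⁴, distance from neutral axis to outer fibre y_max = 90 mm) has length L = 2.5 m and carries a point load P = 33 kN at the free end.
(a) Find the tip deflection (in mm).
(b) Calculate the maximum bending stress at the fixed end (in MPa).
(a) Tip deflection of a cantilever with an end point load: δ = P·L^3 / (3·E·I). Convert P = 33 kN = 33000 N, E = 200 GPa = 2 × 10¹¹ Pa.
  δ = (33000 × 2.5^3) / (3 × (2 × 10¹¹) × (1.47 × 10⁻⁵)) = 0.05846 m = 58.46 mm
(b) Maximum bending moment at the fixed end: M = P·L = 33000 × 2.5 = 82500 N·m. Convert y_max = 90 mm = 0.09 m.
  σ = M·y_max / I = (82500 × 0.09) / (1.47 × 10⁻⁵) = 5.051 × 10⁸ Pa = 505.1 MPa
Final answer: (a) δ = 58.46 mm, (b) σ = 505.1 MPa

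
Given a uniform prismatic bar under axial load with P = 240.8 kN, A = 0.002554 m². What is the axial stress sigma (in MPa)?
Model: a uniform prismatic bar under axial load, so sigma = P / A.
Convert to SI units:
  P = 240.8 kN = 240800 N
Substitute:
  sigma = 240800 / 0.002554
  sigma = 9.428 × 10⁷ Pa
Convert: sigma = 9.428 × 10⁷ Pa = 94.28 MPa
Final answer: sigma = 94.28 MPa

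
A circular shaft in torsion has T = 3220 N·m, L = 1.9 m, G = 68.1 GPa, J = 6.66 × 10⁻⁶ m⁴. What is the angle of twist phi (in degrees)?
Model: a circular shaft in torsion, so phi = (T·L) / (G·J).
Convert to SI units:
  G = 68.1 GPa = 6.81 × 10¹⁰ Pa
Substitute:
  phi = (3220 × 1.9) / ((6.81 × 10¹⁰) × (6.66 × 10⁻⁶))
  phi = 0.01349 rad
Convert to degrees: phi = 0.01349 × 180/π = 0.7729°
Final answer: phi = 0.7729°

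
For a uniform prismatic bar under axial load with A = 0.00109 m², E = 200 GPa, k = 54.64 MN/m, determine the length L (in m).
Model: a uniform prismatic bar under axial load, so k = (A·E) / L.
Solve for L: L = (A·E) / k.
Convert to SI units:
  E = 200 GPa = 2 × 10¹¹ Pa
  k = 54.64 MN/m = 5.464 × 10⁷ N/m
Substitute:
  L = (0.00109 × (2 × 10¹¹)) / (5.464 × 10⁷)
  L = 3.99 m
Final answer: L = 3.99 m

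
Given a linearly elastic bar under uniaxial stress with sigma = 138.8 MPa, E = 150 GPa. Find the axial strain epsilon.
Model: a linearly elastic bar under uniaxial stress, so epsilon = sigma / E.
Convert to SI units:
  sigma = 138.8 MPa = 1.388 × 10⁸ Pa
  E = 150 GPa = 1.5 × 10¹¹ Pa
Substitute:
  epsilon = (1.388 × 10⁸) / (1.5 × 10¹¹)
  epsilon = 0.0009253
Final answer: epsilon = 0.0009253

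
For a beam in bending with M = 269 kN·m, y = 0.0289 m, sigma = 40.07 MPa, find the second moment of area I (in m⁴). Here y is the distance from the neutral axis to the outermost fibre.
Model: a beam in bending, so sigma = (M·y) / I.
Solve for I: I = (M·y) / sigma.
Convert to SI units:
  M = 269 kN·m = 269000 N·m
  sigma = 40.07 MPa = 4.007 × 10⁷ Pa
Substitute:
  I = (269000 × 0.0289) / (4.007 × 10⁷)
  I = 0.000194 m⁴
Final answer: I = 0.000194 m⁴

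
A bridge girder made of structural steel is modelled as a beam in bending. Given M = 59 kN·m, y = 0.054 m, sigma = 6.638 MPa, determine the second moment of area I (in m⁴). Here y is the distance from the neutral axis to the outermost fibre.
Model: a beam in bending, so sigma = (M·y) / I.
Solve for I: I = (M·y) / sigma.
Convert to SI units:
  M = 59 kN·m = 59000 N·m
  sigma = 6.638 MPa = 6.638 × 10⁶ Pa
Substitute:
  I = (59000 × 0.054) / (6.638 × 10⁶)
  I = 0.00048 m⁴
Final answer: I = 0.00048 m⁴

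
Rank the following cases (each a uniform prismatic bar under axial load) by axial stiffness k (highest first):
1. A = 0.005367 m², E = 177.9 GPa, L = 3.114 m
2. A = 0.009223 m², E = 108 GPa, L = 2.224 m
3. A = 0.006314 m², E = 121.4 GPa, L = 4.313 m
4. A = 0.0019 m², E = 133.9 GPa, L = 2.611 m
Model: a uniform prismatic bar under axial load, so k = (A·E) / L (SI units).
  Case 1: k = (0.005367 × (1.779 × 10¹¹)) / 3.114 = 3.066 × 10⁸ N/m = 306.6 MN/m
  Case 2: k = (0.009223 × (1.08 × 10¹¹)) / 2.224 = 4.479 × 10⁸ N/m = 447.9 MN/m
  Case 3: k = (0.006314 × (1.214 × 10¹¹)) / 4.313 = 1.777 × 10⁸ N/m = 177.7 MN/m
  Case 4: k = (0.0019 × (1.339 × 10¹¹)) / 2.611 = 9.744 × 10⁷ N/m = 97.44 MN/m
Ordering: 447.9 MN/m (case 2) > 306.6 MN/m (case 1) > 177.7 MN/m (case 3) > 97.44 MN/m (case 4)
Final answer: 2, 1, 3, 4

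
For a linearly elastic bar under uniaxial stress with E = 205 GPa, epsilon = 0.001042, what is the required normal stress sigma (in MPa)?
Model: a linearly elastic bar under uniaxial stress, so epsilon = sigma / E.
Solve for sigma: sigma = epsilon·E.
Convert to SI units:
  E = 205 GPa = 2.05 × 10¹¹ Pa
Substitute:
  sigma = 0.001042 × (2.05 × 10¹¹)
  sigma = 2.136 × 10⁸ Pa
Convert: sigma = 2.136 × 10⁸ Pa = 213.6 MPa
Final answer: sigma = 213.6 MPa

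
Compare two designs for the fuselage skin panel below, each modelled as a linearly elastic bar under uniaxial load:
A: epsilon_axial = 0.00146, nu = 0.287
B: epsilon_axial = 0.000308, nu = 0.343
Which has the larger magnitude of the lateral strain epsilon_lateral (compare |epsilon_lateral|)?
Model: a linearly elastic bar under uniaxial load, so epsilon_lateral = -nu·epsilon_axial (SI units).
  A: epsilon_lateral = -(0.287 × 0.00146) = -0.000419
  B: epsilon_lateral = -(0.343 × 0.000308) = -0.0001056
|epsilon_lateral|: A = 0.000419, B = 0.0001056, so A is larger in magnitude.
Final answer: A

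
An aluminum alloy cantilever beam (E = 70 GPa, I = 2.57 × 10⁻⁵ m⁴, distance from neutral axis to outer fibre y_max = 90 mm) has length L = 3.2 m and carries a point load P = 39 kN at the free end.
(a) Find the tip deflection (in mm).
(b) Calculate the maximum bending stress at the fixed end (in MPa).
(a) Tip deflection of a cantilever with an end point load: δ = P·L^3 / (3·E·I). Convert P = 39 kN = 39000 N, E = 70 GPa = 7 × 10¹⁰ Pa.
  δ = (39000 × 3.2^3) / (3 × (7 × 10¹⁰) × (2.57 × 10⁻⁵)) = 0.2368 m = 236.8 mm
(b) Maximum bending moment at the fixed end: M = P·L = 39000 × 3.2 = 124800 N·m. Convert y_max = 90 mm = 0.09 m.
  σ = M·y_max / I = (124800 × 0.09) / (2.57 × 10⁻⁵) = 4.37 × 10⁸ Pa = 437 MPa
Final answer: (a) δ = 236.8 mm, (b) σ = 437 MPa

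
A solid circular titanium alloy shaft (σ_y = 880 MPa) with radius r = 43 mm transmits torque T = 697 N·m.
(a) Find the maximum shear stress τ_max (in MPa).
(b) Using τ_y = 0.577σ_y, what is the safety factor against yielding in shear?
(a) For a solid circular shaft, τ_max = T·r/J with J = π·r^4/2, i.e. τ_max = 2·T / (π·r^3). Convert r = 43 mm = 0.043 m.
  τ_max = (2 × 697) / (π × 0.043^3) = 5.581 × 10⁶ Pa = 5.581 MPa
(b) τ_y = 0.577 × 880 = 507.76 MPa
  SF = τ_y/τ_max = 507.76 / 5.581 = 90.98
Final answer: (a) τ_max = 5.581 MPa, (b) SF = 90.98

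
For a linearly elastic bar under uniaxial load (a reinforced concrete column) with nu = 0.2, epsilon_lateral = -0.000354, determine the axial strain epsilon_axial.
Model: a linearly elastic bar under uniaxial load, so epsilon_lateral = -nu·epsilon_axial.
Solve for epsilon_axial: epsilon_axial = -epsilon_lateral / nu.
Substitute:
  epsilon_axial = -(-0.000354) / 0.2
  epsilon_axial = 0.00177
Final answer: epsilon_axial = 0.00177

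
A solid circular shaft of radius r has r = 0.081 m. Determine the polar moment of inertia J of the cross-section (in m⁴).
Model: a solid circular shaft of radius r, so J = (π·r^4) / 2.
Substitute:
  J = (π × 0.081^4) / 2
  J = 6.762 × 10⁻⁵ m⁴
Final answer: J = 6.762 × 10⁻⁵ m⁴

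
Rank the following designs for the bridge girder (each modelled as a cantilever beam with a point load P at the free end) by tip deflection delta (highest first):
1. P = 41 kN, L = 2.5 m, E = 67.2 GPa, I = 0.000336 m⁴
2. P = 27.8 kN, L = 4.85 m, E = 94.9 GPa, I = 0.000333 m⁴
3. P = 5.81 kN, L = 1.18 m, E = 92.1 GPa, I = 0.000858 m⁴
Model: a cantilever beam with a point load P at the free end, so delta = (P·L^3) / (3·E·I) (SI units).
  Case 1: delta = (41000 × 2.5^3) / (3 × (6.72 × 10¹⁰) × 0.000336) = 0.009457 m = 9.457 mm
  Case 2: delta = (27800 × 4.85^3) / (3 × (9.49 × 10¹⁰) × 0.000333) = 0.03345 m = 33.45 mm
  Case 3: delta = (5810 × 1.18^3) / (3 × (9.21 × 10¹⁰) × 0.000858) = 4.027 × 10⁻⁵ m = 0.04027 mm
Ordering: 33.45 mm (case 2) > 9.457 mm (case 1) > 0.04027 mm (case 3)
Final answer: 2, 1, 3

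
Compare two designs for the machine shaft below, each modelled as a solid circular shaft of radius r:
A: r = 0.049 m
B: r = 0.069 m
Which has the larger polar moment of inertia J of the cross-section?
Model: a solid circular shaft of radius r, so J = (π·r^4) / 2 (SI units).
  A: J = (π × 0.049^4) / 2 = 9.055 × 10⁻⁶ m⁴
  B: J = (π × 0.069^4) / 2 = 3.561 × 10⁻⁵ m⁴
3.561 × 10⁻⁵ m⁴ > 9.055 × 10⁻⁶ m⁴, so B is larger.
Final answer: B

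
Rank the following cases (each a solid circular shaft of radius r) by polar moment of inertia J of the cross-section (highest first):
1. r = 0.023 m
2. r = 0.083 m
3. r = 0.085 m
Model: a solid circular shaft of radius r, so J = (π·r^4) / 2 (SI units).
  Case 1: J = (π × 0.023^4) / 2 = 4.396 × 10⁻⁷ m⁴
  Case 2: J = (π × 0.083^4) / 2 = 7.455 × 10⁻⁵ m⁴
  Case 3: J = (π × 0.085^4) / 2 = 8.2 × 10⁻⁵ m⁴
Ordering: 8.2 × 10⁻⁵ m⁴ (case 3) > 7.455 × 10⁻⁵ m⁴ (case 2) > 4.396 × 10⁻⁷ m⁴ (case 1)
Final answer: 3, 2, 1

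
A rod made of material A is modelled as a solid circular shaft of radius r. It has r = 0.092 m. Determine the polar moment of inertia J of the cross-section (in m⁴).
Model: a solid circular shaft of radius r, so J = (π·r^4) / 2.
Substitute:
  J = (π × 0.092^4) / 2
  J = 0.0001125 m⁴
Final answer: J = 0.0001125 m⁴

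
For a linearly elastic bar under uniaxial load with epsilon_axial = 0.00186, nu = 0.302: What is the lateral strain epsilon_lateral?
Model: a linearly elastic bar under uniaxial load, so epsilon_lateral = -nu·epsilon_axial.
Substitute:
  epsilon_lateral = -(0.302 × 0.00186)
  epsilon_lateral = -0.0005617
Final answer: epsilon_lateral = -0.0005617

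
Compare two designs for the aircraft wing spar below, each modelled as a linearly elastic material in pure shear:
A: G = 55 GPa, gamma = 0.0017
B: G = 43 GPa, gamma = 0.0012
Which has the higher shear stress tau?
Model: a linearly elastic material in pure shear, so tau = G·gamma (SI units).
  A: tau = (5.5 × 10¹⁰) × 0.0017 = 9.35 × 10⁷ Pa = 93.5 MPa
  B: tau = (4.3 × 10¹⁰) × 0.0012 = 5.16 × 10⁷ Pa = 51.6 MPa
93.5 MPa > 51.6 MPa, so A is larger.
Final answer: A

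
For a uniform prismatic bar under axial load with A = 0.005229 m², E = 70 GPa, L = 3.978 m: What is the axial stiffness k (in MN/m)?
Model: a uniform prismatic bar under axial load, so k = (A·E) / L.
Convert to SI units:
  E = 70 GPa = 7 × 10¹⁰ Pa
Substitute:
  k = (0.005229 × (7 × 10¹⁰)) / 3.978
  k = 9.201 × 10⁷ N/m
Convert: k = 9.201 × 10⁷ N/m = 92.01 MN/m
Final answer: k = 92.01 MN/m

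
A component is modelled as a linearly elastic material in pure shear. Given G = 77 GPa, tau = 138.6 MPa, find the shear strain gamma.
Model: a linearly elastic material in pure shear, so tau = G·gamma.
Solve for gamma: gamma = tau / G.
Convert to SI units:
  G = 77 GPa = 7.7 × 10¹⁰ Pa
  tau = 138.6 MPa = 1.386 × 10⁸ Pa
Substitute:
  gamma = (1.386 × 10⁸) / (7.7 × 10¹⁰)
  gamma = 0.0018
Final answer: gamma = 0.0018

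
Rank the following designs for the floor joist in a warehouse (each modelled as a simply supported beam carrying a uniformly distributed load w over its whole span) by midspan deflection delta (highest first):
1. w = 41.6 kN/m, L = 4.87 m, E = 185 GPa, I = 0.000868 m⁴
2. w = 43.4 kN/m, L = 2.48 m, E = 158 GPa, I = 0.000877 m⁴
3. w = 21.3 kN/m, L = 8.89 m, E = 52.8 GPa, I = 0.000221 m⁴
Model: a simply supported beam carrying a uniformly distributed load w over its whole span, so delta = (5·w·L^4) / (384·E·I) (SI units).
  Case 1: delta = (5 × 41600 × 4.87^4) / (384 × (1.85 × 10¹¹) × 0.000868) = 0.001897 m = 1.897 mm
  Case 2: delta = (5 × 43400 × 2.48^4) / (384 × (1.58 × 10¹¹) × 0.000877) = 0.0001543 m = 0.1543 mm
  Case 3: delta = (5 × 21300 × 8.89^4) / (384 × (5.28 × 10¹⁰) × 0.000221) = 0.1485 m = 148.5 mm
Ordering: 148.5 mm (case 3) > 1.897 mm (case 1) > 0.1543 mm (case 2)
Final answer: 3, 1, 2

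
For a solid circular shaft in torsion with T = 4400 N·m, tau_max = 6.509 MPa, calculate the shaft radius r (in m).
Model: a solid circular shaft in torsion, so tau_max = (2·T) / (π·r^3).
Solve for r: r = ((2·T) / (π·tau_max))^(1/3).
Convert to SI units:
  tau_max = 6.509 MPa = 6.509 × 10⁶ Pa
Substitute:
  r = ((2 × 4400) / (π × (6.509 × 10⁶)))^(1/3)
  r = 0.0755 m
Final answer: r = 0.0755 m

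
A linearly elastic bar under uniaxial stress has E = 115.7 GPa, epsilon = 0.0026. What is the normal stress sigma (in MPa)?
Model: a linearly elastic bar under uniaxial stress, so sigma = E·epsilon.
Convert to SI units:
  E = 115.7 GPa = 1.157 × 10¹¹ Pa
Substitute:
  sigma = (1.157 × 10¹¹) × 0.0026
  sigma = 3.008 × 10⁸ Pa
Convert: sigma = 3.008 × 10⁸ Pa = 300.8 MPa
Final answer: sigma = 300.8 MPa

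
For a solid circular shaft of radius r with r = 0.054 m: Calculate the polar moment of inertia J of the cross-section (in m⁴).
Model: a solid circular shaft of radius r, so J = (π·r^4) / 2.
Substitute:
  J = (π × 0.054^4) / 2
  J = 1.336 × 10⁻⁵ m⁴
Final answer: J = 1.336 × 10⁻⁵ m⁴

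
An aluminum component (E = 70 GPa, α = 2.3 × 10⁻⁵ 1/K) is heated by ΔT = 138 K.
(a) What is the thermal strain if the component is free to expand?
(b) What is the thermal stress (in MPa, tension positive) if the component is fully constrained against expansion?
(a) Free thermal strain ε_th = α·ΔT = (2.3 × 10⁻⁵) × 138 = 0.003174
(b) Fully constrained, the expansion is suppressed, so σ = -E·α·ΔT. Convert E = 70 GPa = 7 × 10¹⁰ Pa.
  σ = -(7 × 10¹⁰) × (2.3 × 10⁻⁵) × 138 = -2.222 × 10⁸ Pa = -222.2 MPa (compressive)
Final answer: (a) ε_th = 0.003174, (b) σ = -222.2 MPa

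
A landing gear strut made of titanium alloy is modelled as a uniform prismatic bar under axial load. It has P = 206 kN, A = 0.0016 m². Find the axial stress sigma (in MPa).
Model: a uniform prismatic bar under axial load, so sigma = P / A.
Convert to SI units:
  P = 206 kN = 206000 N
Substitute:
  sigma = 206000 / 0.0016
  sigma = 1.288 × 10⁸ Pa
Convert: sigma = 1.288 × 10⁸ Pa = 128.8 MPa
Final answer: sigma = 128.8 MPa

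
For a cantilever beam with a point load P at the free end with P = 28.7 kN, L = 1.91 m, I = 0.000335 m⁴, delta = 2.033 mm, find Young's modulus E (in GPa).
Model: a cantilever beam with a point load P at the free end, so delta = (P·L^3) / (3·E·I).
Solve for E: E = (P·L^3) / (3·delta·I).
Convert to SI units:
  P = 28.7 kN = 28700 N
  delta = 2.033 mm = 0.002033 m
Substitute:
  E = (28700 × 1.91^3) / (3 × 0.002033 × 0.000335)
  E = 9.788 × 10¹⁰ Pa
Convert: E = 9.788 × 10¹⁰ Pa = 97.88 GPa
Final answer: E = 97.88 GPa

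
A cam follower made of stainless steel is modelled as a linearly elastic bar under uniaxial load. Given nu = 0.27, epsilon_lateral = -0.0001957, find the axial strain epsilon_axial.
Model: a linearly elastic bar under uniaxial load, so epsilon_lateral = -nu·epsilon_axial.
Solve for epsilon_axial: epsilon_axial = -epsilon_lateral / nu.
Substitute:
  epsilon_axial = -(-0.0001957) / 0.27
  epsilon_axial = 0.0007248
Final answer: epsilon_axial = 0.0007248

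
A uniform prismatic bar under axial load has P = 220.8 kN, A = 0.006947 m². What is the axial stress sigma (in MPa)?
Model: a uniform prismatic bar under axial load, so sigma = P / A.
Convert to SI units:
  P = 220.8 kN = 220800 N
Substitute:
  sigma = 220800 / 0.006947
  sigma = 3.178 × 10⁷ Pa
Convert: sigma = 3.178 × 10⁷ Pa = 31.78 MPa
Final answer: sigma = 31.78 MPa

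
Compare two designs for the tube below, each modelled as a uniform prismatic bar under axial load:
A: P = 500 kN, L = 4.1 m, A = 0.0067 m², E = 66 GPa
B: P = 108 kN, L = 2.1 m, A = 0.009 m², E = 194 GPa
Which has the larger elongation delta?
Model: a uniform prismatic bar under axial load, so delta = (P·L) / (A·E) (SI units).
  A: delta = (500000 × 4.1) / (0.0067 × (6.6 × 10¹⁰)) = 0.004636 m = 4.636 mm
  B: delta = (108000 × 2.1) / (0.009 × (1.94 × 10¹¹)) = 0.0001299 m = 0.1299 mm
4.636 mm > 0.1299 mm, so A is larger.
Final answer: A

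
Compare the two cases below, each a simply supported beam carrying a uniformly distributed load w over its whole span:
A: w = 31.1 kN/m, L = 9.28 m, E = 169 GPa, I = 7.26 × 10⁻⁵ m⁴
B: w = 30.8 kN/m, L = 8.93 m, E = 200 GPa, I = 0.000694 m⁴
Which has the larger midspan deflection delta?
Model: a simply supported beam carrying a uniformly distributed load w over its whole span, so delta = (5·w·L^4) / (384·E·I) (SI units).
  A: delta = (5 × 31100 × 9.28^4) / (384 × (1.69 × 10¹¹) × (7.26 × 10⁻⁵)) = 0.2448 m = 244.8 mm
  B: delta = (5 × 30800 × 8.93^4) / (384 × (2 × 10¹¹) × 0.000694) = 0.01837 m = 18.37 mm
244.8 mm > 18.37 mm, so A is larger.
Final answer: A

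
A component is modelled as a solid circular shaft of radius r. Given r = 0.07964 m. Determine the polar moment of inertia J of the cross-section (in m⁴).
Model: a solid circular shaft of radius r, so J = (π·r^4) / 2.
Substitute:
  J = (π × 0.07964^4) / 2
  J = 6.319 × 10⁻⁵ m⁴
Final answer: J = 6.319 × 10⁻⁵ m⁴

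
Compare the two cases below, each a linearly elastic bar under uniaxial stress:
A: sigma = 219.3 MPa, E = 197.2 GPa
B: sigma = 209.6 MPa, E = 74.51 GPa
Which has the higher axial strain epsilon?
Model: a linearly elastic bar under uniaxial stress, so epsilon = sigma / E (SI units).
  A: epsilon = (2.193 × 10⁸) / (1.972 × 10¹¹) = 0.001112
  B: epsilon = (2.096 × 10⁸) / (7.451 × 10¹⁰) = 0.002813
0.002813 > 0.001112, so B is larger.
Final answer: B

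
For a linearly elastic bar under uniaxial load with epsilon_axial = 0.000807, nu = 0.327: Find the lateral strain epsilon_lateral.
Model: a linearly elastic bar under uniaxial load, so epsilon_lateral = -nu·epsilon_axial.
Substitute:
  epsilon_lateral = -(0.327 × 0.000807)
  epsilon_lateral = -0.0002639
Final answer: epsilon_lateral = -0.0002639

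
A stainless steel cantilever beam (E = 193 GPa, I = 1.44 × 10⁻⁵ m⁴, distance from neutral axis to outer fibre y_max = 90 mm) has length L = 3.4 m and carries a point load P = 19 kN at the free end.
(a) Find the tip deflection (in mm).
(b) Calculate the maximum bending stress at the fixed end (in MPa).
(a) Tip deflection of a cantilever with an end point load: δ = P·L^3 / (3·E·I). Convert P = 19 kN = 19000 N, E = 193 GPa = 1.93 × 10¹¹ Pa.
  δ = (19000 × 3.4^3) / (3 × (1.93 × 10¹¹) × (1.44 × 10⁻⁵)) = 0.08957 m = 89.57 mm
(b) Maximum bending moment at the fixed end: M = P·L = 19000 × 3.4 = 64600 N·m. Convert y_max = 90 mm = 0.09 m.
  σ = M·y_max / I = (64600 × 0.09) / (1.44 × 10⁻⁵) = 4.037 × 10⁸ Pa = 403.7 MPa
Final answer: (a) δ = 89.57 mm, (b) σ = 403.7 MPa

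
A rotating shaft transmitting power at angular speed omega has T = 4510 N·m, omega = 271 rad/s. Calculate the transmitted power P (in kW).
Model: a rotating shaft transmitting power at angular speed omega, so P = T·omega.
Substitute:
  P = 4510 × 271
  P = 1.222 × 10⁶ W
Convert: P = 1.222 × 10⁶ W = 1222 kW
Final answer: P = 1222 kW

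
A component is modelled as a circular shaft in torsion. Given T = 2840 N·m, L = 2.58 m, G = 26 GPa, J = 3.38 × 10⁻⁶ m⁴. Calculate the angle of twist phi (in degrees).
Model: a circular shaft in torsion, so phi = (T·L) / (G·J).
Convert to SI units:
  G = 26 GPa = 2.6 × 10¹⁰ Pa
Substitute:
  phi = (2840 × 2.58) / ((2.6 × 10¹⁰) × (3.38 × 10⁻⁶))
  phi = 0.08338 rad
Convert to degrees: phi = 0.08338 × 180/π = 4.777°
Final answer: phi = 4.777°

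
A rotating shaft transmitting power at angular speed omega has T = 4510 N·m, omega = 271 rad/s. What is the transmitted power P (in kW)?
Model: a rotating shaft transmitting power at angular speed omega, so P = T·omega.
Substitute:
  P = 4510 × 271
  P = 1.222 × 10⁶ W
Convert: P = 1.222 × 10⁶ W = 1222 kW
Final answer: P = 1222 kW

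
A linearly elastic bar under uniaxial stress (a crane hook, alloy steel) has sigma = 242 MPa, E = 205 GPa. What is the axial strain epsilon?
Model: a linearly elastic bar under uniaxial stress, so epsilon = sigma / E.
Convert to SI units:
  sigma = 242 MPa = 2.42 × 10⁸ Pa
  E = 205 GPa = 2.05 × 10¹¹ Pa
Substitute:
  epsilon = (2.42 × 10⁸) / (2.05 × 10¹¹)
  epsilon = 0.00118
Final answer: epsilon = 0.00118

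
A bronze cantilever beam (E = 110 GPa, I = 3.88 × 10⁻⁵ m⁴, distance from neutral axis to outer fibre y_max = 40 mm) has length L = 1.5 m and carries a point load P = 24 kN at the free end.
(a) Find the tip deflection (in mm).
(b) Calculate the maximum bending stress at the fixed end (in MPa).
(a) Tip deflection of a cantilever with an end point load: δ = P·L^3 / (3·E·I). Convert P = 24 kN = 24000 N, E = 110 GPa = 1.1 × 10¹¹ Pa.
  δ = (24000 × 1.5^3) / (3 × (1.1 × 10¹¹) × (3.88 × 10⁻⁵)) = 0.006326 m = 6.326 mm
(b) Maximum bending moment at the fixed end: M = P·L = 24000 × 1.5 = 36000 N·m. Convert y_max = 40 mm = 0.04 m.
  σ = M·y_max / I = (36000 × 0.04) / (3.88 × 10⁻⁵) = 3.711 × 10⁷ Pa = 37.11 MPa
Final answer: (a) δ = 6.326 mm, (b) σ = 37.11 MPa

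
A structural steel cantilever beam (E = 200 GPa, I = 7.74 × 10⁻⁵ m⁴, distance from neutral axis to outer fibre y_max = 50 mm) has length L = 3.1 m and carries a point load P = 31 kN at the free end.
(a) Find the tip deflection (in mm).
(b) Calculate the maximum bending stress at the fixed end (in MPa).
(a) Tip deflection of a cantilever with an end point load: δ = P·L^3 / (3·E·I). Convert P = 31 kN = 31000 N, E = 200 GPa = 2 × 10¹¹ Pa.
  δ = (31000 × 3.1^3) / (3 × (2 × 10¹¹) × (7.74 × 10⁻⁵)) = 0.01989 m = 19.89 mm
(b) Maximum bending moment at the fixed end: M = P·L = 31000 × 3.1 = 96100 N·m. Convert y_max = 50 mm = 0.05 m.
  σ = M·y_max / I = (96100 × 0.05) / (7.74 × 10⁻⁵) = 6.208 × 10⁷ Pa = 62.08 MPa
Final answer: (a) δ = 19.89 mm, (b) σ = 62.08 MPa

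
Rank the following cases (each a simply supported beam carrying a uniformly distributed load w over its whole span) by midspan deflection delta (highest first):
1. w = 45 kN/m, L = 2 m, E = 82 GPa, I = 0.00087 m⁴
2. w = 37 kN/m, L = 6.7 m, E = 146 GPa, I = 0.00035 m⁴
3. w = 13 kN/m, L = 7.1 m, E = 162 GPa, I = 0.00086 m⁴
Model: a simply supported beam carrying a uniformly distributed load w over its whole span, so delta = (5·w·L^4) / (384·E·I) (SI units).
  Case 1: delta = (5 × 45000 × 2^4) / (384 × (8.2 × 10¹⁰) × 0.00087) = 0.0001314 m = 0.1314 mm
  Case 2: delta = (5 × 37000 × 6.7^4) / (384 × (1.46 × 10¹¹) × 0.00035) = 0.019 m = 19 mm
  Case 3: delta = (5 × 13000 × 7.1^4) / (384 × (1.62 × 10¹¹) × 0.00086) = 0.003087 m = 3.087 mm
Ordering: 19 mm (case 2) > 3.087 mm (case 3) > 0.1314 mm (case 1)
Final answer: 2, 3, 1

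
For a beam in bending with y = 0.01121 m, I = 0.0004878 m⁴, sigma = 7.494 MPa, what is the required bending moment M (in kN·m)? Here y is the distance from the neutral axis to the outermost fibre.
Model: a beam in bending, so sigma = (M·y) / I.
Solve for M: M = (sigma·I) / y.
Convert to SI units:
  sigma = 7.494 MPa = 7.494 × 10⁶ Pa
Substitute:
  M = ((7.494 × 10⁶) × 0.0004878) / 0.01121
  M = 326100 N·m
Convert: M = 326100 N·m = 326.1 kN·m
Final answer: M = 326.1 kN·m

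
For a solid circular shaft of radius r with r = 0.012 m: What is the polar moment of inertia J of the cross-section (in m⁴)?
Model: a solid circular shaft of radius r, so J = (π·r^4) / 2.
Substitute:
  J = (π × 0.012^4) / 2
  J = 3.257 × 10⁻⁸ m⁴
Final answer: J = 3.257 × 10⁻⁸ m⁴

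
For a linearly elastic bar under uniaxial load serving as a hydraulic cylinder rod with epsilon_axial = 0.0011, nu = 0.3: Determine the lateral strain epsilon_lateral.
Model: a linearly elastic bar under uniaxial load, so epsilon_lateral = -nu·epsilon_axial.
Substitute:
  epsilon_lateral = -(0.3 × 0.0011)
  epsilon_lateral = -0.00033
Final answer: epsilon_lateral = -0.00033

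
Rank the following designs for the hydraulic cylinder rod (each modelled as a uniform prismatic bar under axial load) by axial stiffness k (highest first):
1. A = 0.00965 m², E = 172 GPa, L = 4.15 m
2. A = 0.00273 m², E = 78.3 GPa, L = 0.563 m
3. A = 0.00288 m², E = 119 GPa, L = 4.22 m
Model: a uniform prismatic bar under axial load, so k = (A·E) / L (SI units).
  Case 1: k = (0.00965 × (1.72 × 10¹¹)) / 4.15 = 4 × 10⁸ N/m = 400 MN/m
  Case 2: k = (0.00273 × (7.83 × 10¹⁰)) / 0.563 = 3.797 × 10⁸ N/m = 379.7 MN/m
  Case 3: k = (0.00288 × (1.19 × 10¹¹)) / 4.22 = 8.121 × 10⁷ N/m = 81.21 MN/m
Ordering: 400 MN/m (case 1) > 379.7 MN/m (case 2) > 81.21 MN/m (case 3)
Final answer: 1, 2, 3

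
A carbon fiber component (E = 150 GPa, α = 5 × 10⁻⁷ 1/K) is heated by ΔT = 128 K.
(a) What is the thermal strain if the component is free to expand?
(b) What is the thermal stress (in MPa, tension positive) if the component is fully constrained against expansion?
(a) Free thermal strain ε_th = α·ΔT = (5 × 10⁻⁷) × 128 = 6.4 × 10⁻⁵
(b) Fully constrained, the expansion is suppressed, so σ = -E·α·ΔT. Convert E = 150 GPa = 1.5 × 10¹¹ Pa.
  σ = -(1.5 × 10¹¹) × (5 × 10⁻⁷) × 128 = -9.6 × 10⁶ Pa = -9.6 MPa (compressive)
Final answer: (a) ε_th = 6.4 × 10⁻⁵, (b) σ = -9.6 MPa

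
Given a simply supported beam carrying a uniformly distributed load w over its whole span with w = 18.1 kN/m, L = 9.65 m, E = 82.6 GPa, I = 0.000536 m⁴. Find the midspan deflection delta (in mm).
Model: a simply supported beam carrying a uniformly distributed load w over its whole span, so delta = (5·w·L^4) / (384·E·I).
Convert to SI units:
  w = 18.1 kN/m = 18100 N/m
  E = 82.6 GPa = 8.26 × 10¹⁰ Pa
Substitute:
  delta = (5 × 18100 × 9.65^4) / (384 × (8.26 × 10¹⁰) × 0.000536)
  delta = 0.04616 m
Convert: delta = 0.04616 m = 46.16 mm
Final answer: delta = 46.16 mm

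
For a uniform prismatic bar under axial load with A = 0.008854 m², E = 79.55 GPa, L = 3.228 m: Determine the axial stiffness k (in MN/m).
Model: a uniform prismatic bar under axial load, so k = (A·E) / L.
Convert to SI units:
  E = 79.55 GPa = 7.955 × 10¹⁰ Pa
Substitute:
  k = (0.008854 × (7.955 × 10¹⁰)) / 3.228
  k = 2.182 × 10⁸ N/m
Convert: k = 2.182 × 10⁸ N/m = 218.2 MN/m
Final answer: k = 218.2 MN/m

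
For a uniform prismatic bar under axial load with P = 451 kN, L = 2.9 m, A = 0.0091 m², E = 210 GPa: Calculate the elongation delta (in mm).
Model: a uniform prismatic bar under axial load, so delta = (P·L) / (A·E).
Convert to SI units:
  P = 451 kN = 451000 N
  E = 210 GPa = 2.1 × 10¹¹ Pa
Substitute:
  delta = (451000 × 2.9) / (0.0091 × (2.1 × 10¹¹))
  delta = 0.0006844 m
Convert: delta = 0.0006844 m = 0.6844 mm
Final answer: delta = 0.6844 mm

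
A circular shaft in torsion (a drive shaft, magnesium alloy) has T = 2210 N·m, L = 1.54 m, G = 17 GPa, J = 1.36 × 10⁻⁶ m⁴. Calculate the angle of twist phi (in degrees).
Model: a circular shaft in torsion, so phi = (T·L) / (G·J).
Convert to SI units:
  G = 17 GPa = 1.7 × 10¹⁰ Pa
Substitute:
  phi = (2210 × 1.54) / ((1.7 × 10¹⁰) × (1.36 × 10⁻⁶))
  phi = 0.1472 rad
Convert to degrees: phi = 0.1472 × 180/π = 8.434°
Final answer: phi = 8.434°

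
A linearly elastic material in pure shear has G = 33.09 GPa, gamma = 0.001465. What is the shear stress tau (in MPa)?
Model: a linearly elastic material in pure shear, so tau = G·gamma.
Convert to SI units:
  G = 33.09 GPa = 3.309 × 10¹⁰ Pa
Substitute:
  tau = (3.309 × 10¹⁰) × 0.001465
  tau = 4.848 × 10⁷ Pa
Convert: tau = 4.848 × 10⁷ Pa = 48.48 MPa
Final answer: tau = 48.48 MPa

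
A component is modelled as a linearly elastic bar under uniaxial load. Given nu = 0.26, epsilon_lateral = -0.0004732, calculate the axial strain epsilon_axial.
Model: a linearly elastic bar under uniaxial load, so epsilon_lateral = -nu·epsilon_axial.
Solve for epsilon_axial: epsilon_axial = -epsilon_lateral / nu.
Substitute:
  epsilon_axial = -(-0.0004732) / 0.26
  epsilon_axial = 0.00182
Final answer: epsilon_axial = 0.00182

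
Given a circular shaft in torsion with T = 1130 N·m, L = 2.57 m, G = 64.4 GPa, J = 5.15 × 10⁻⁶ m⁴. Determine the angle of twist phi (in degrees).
Model: a circular shaft in torsion, so phi = (T·L) / (G·J).
Convert to SI units:
  G = 64.4 GPa = 6.44 × 10¹⁰ Pa
Substitute:
  phi = (1130 × 2.57) / ((6.44 × 10¹⁰) × (5.15 × 10⁻⁶))
  phi = 0.008756 rad
Convert to degrees: phi = 0.008756 × 180/π = 0.5017°
Final answer: phi = 0.5017°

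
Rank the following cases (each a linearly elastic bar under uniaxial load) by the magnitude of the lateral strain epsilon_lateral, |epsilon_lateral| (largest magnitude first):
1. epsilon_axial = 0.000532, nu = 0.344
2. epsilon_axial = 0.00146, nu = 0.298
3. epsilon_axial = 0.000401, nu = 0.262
Model: a linearly elastic bar under uniaxial load, so epsilon_lateral = -nu·epsilon_axial (SI units).
  Case 1: epsilon_lateral = -(0.344 × 0.000532) = -0.000183
  Case 2: epsilon_lateral = -(0.298 × 0.00146) = -0.0004351
  Case 3: epsilon_lateral = -(0.262 × 0.000401) = -0.0001051
Ordering by |epsilon_lateral|: 0.0004351 (case 2) > 0.000183 (case 1) > 0.0001051 (case 3)
Final answer: 2, 1, 3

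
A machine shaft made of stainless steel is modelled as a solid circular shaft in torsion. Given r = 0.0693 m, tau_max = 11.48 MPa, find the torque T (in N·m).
Model: a solid circular shaft in torsion, so tau_max = (2·T) / (π·r^3).
Solve for T: T = (π·tau_max·r^3) / 2.
Convert to SI units:
  tau_max = 11.48 MPa = 1.148 × 10⁷ Pa
Substitute:
  T = (π × (1.148 × 10⁷) × 0.0693^3) / 2
  T = 6002 N·m
Final answer: T = 6002 N·m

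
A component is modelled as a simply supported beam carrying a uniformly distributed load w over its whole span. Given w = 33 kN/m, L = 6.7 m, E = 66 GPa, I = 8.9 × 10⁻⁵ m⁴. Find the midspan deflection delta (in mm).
Model: a simply supported beam carrying a uniformly distributed load w over its whole span, so delta = (5·w·L^4) / (384·E·I).
Convert to SI units:
  w = 33 kN/m = 33000 N/m
  E = 66 GPa = 6.6 × 10¹⁰ Pa
Substitute:
  delta = (5 × 33000 × 6.7^4) / (384 × (6.6 × 10¹⁰) × (8.9 × 10⁻⁵))
  delta = 0.1474 m
Convert: delta = 0.1474 m = 147.4 mm
Final answer: delta = 147.4 mm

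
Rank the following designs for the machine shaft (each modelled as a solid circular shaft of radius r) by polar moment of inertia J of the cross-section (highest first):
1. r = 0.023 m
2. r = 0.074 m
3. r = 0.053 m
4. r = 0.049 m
Model: a solid circular shaft of radius r, so J = (π·r^4) / 2 (SI units).
  Case 1: J = (π × 0.023^4) / 2 = 4.396 × 10⁻⁷ m⁴
  Case 2: J = (π × 0.074^4) / 2 = 4.71 × 10⁻⁵ m⁴
  Case 3: J = (π × 0.053^4) / 2 = 1.239 × 10⁻⁵ m⁴
  Case 4: J = (π × 0.049^4) / 2 = 9.055 × 10⁻⁶ m⁴
Ordering: 4.71 × 10⁻⁵ m⁴ (case 2) > 1.239 × 10⁻⁵ m⁴ (case 3) > 9.055 × 10⁻⁶ m⁴ (case 4) > 4.396 × 10⁻⁷ m⁴ (case 1)
Final answer: 2, 3, 4, 1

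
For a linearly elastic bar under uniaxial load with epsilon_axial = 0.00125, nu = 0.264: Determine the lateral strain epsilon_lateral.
Model: a linearly elastic bar under uniaxial load, so epsilon_lateral = -nu·epsilon_axial.
Substitute:
  epsilon_lateral = -(0.264 × 0.00125)
  epsilon_lateral = -0.00033
Final answer: epsilon_lateral = -0.00033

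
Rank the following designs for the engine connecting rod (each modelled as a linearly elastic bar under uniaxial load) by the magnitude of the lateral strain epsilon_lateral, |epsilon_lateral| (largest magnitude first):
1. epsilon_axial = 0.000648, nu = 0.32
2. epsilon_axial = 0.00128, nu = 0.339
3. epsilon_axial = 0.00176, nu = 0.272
Model: a linearly elastic bar under uniaxial load, so epsilon_lateral = -nu·epsilon_axial (SI units).
  Case 1: epsilon_lateral = -(0.32 × 0.000648) = -0.0002074
  Case 2: epsilon_lateral = -(0.339 × 0.00128) = -0.0004339
  Case 3: epsilon_lateral = -(0.272 × 0.00176) = -0.0004787
Ordering by |epsilon_lateral|: 0.0004787 (case 3) > 0.0004339 (case 2) > 0.0002074 (case 1)
Final answer: 3, 2, 1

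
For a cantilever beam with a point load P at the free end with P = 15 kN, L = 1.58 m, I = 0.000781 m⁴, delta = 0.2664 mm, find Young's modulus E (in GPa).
Model: a cantilever beam with a point load P at the free end, so delta = (P·L^3) / (3·E·I).
Solve for E: E = (P·L^3) / (3·delta·I).
Convert to SI units:
  P = 15 kN = 15000 N
  delta = 0.2664 mm = 0.0002664 m
Substitute:
  E = (15000 × 1.58^3) / (3 × 0.0002664 × 0.000781)
  E = 9.479 × 10¹⁰ Pa
Convert: E = 9.479 × 10¹⁰ Pa = 94.79 GPa
Final answer: E = 94.79 GPa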